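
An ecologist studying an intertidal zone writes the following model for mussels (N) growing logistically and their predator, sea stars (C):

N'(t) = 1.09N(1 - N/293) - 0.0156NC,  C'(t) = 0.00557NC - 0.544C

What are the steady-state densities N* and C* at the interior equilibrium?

N* ≈ 97.7, C* ≈ 46.6

From dC/dt = 0 with C > 0: 0.00557N* = 0.544, so N* = 97.7.
Substitute into dN/dt = 0: 1.09(1 - 97.7/293) = 0.0156C*.
The bracket is 0.667, giving C* = 0.727/0.0156 = 46.6.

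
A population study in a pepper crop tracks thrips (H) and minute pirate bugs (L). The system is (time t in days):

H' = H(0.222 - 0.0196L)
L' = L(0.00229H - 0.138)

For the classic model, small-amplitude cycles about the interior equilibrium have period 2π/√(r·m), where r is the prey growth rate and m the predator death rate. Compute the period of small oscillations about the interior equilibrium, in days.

Here r = 0.222 and m = 0.138, so r·m = 0.0306.
ω = √0.0306 = 0.175 per day, hence T = 2π/ω ≈ 35.9 days.

T ≈ 35.9 days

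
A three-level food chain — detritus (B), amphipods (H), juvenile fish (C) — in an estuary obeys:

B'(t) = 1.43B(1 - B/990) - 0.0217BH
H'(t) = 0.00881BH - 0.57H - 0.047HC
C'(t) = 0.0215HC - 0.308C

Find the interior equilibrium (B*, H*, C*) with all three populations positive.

From dC/dt = 0: 0.0215H* = 0.308, so H* = 14.3.
From dB/dt = 0: 1.43(1 - B*/990) = 0.0217·14.3, giving B* = 990·(1 - 0.217) = 775.
From dH/dt = 0: 0.00881·775 - 0.57 = 0.047C*, so C* = 6.26/0.047 = 133.

B* ≈ 775, H* ≈ 14.3, C* ≈ 133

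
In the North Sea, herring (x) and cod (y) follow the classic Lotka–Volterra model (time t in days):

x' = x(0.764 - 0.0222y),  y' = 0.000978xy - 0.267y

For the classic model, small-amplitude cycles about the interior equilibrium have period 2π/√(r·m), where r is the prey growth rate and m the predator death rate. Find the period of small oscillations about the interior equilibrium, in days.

Here r = 0.764 and m = 0.267, so r·m = 0.204.
ω = √0.204 = 0.452 per day, hence T = 2π/ω ≈ 13.9 days.

T ≈ 13.9 days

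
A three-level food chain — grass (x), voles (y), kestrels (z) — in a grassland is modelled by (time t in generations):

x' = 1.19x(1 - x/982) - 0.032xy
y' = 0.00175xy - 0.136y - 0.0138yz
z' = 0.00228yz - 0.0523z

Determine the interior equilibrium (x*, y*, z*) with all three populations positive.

From dz/dt = 0: 0.00228y* = 0.0523, so y* = 22.9.
From dx/dt = 0: 1.19(1 - x*/982) = 0.032·22.9, giving x* = 982·(1 - 0.617) = 376.
From dy/dt = 0: 0.00175·376 - 0.136 = 0.0138z*, so z* = 0.522/0.0138 = 37.9.

x* ≈ 376, y* ≈ 22.9, z* ≈ 37.9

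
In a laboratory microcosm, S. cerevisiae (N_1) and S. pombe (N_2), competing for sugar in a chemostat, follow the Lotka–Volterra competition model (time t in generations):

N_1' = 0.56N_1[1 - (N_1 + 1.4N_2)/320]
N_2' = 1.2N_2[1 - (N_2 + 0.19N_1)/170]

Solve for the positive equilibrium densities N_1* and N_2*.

N_1* ≈ 112, N_2* ≈ 149

Setting both brackets to zero gives the nullclines N_1 + 1.4N_2 = 320 and 0.19N_1 + N_2 = 170.
Substituting N_2 = 170 - 0.19N_1 into the first: N_1(1 - 1.4·0.19) = 320 - 1.4·170.
So N_1* = 82/0.734 = 112, and then N_2* = 170 - 0.19·112 = 149.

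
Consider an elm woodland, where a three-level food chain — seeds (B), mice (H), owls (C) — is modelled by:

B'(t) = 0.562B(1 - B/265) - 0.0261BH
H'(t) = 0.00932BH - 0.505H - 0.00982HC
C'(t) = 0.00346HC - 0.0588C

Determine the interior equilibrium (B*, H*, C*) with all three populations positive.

From dC/dt = 0: 0.00346H* = 0.0588, so H* = 17.
From dB/dt = 0: 0.562(1 - B*/265) = 0.0261·17, giving B* = 265·(1 - 0.789) = 55.9.
From dH/dt = 0: 0.00932·55.9 - 0.505 = 0.00982C*, so C* = 0.0156/0.00982 = 1.58.

B* ≈ 55.9, H* ≈ 17, C* ≈ 1.58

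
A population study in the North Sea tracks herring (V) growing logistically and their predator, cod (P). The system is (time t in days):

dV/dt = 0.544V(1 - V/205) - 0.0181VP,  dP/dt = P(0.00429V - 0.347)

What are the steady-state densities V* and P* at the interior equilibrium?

From dP/dt = 0 with P > 0: 0.00429V* = 0.347, so V* = 80.9.
Substitute into dV/dt = 0: 0.544(1 - 80.9/205) = 0.0181P*.
The bracket is 0.605, giving P* = 0.329/0.0181 = 18.2.

V* ≈ 80.9, P* ≈ 18.2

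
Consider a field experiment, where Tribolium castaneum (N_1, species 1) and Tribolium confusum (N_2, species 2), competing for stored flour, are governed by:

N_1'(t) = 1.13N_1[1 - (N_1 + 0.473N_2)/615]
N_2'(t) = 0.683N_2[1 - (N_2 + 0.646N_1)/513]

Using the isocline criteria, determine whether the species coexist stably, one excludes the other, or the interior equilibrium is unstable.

stable coexistence

Compare the nullcline intercepts: K1/α12 = 615/0.473 = 1300 > K2 = 513; K2/α21 = 513/0.646 = 794 > K1 = 615.
Since both inequalities hold, each species can invade when rare, so the interior equilibrium is stable.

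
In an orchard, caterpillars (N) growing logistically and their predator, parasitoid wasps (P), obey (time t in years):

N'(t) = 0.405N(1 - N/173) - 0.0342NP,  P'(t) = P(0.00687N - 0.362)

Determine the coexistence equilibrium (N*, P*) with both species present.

From dP/dt = 0 with P > 0: 0.00687N* = 0.362, so N* = 52.7.
Substitute into dN/dt = 0: 0.405(1 - 52.7/173) = 0.0342P*.
The bracket is 0.695, giving P* = 0.282/0.0342 = 8.24.

N* ≈ 52.7, P* ≈ 8.24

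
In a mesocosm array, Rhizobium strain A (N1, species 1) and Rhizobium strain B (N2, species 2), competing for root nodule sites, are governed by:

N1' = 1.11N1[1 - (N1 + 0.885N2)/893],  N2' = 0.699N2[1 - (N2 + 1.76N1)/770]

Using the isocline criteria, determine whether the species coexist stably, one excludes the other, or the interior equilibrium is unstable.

Compare the nullcline intercepts: K1/α12 = 893/0.885 = 1010 > K2 = 770; K2/α21 = 770/1.76 = 438 < K1 = 893.
Since the inequalities point opposite ways, species 1 can invade but species 2 cannot.

species 1 excludes species 2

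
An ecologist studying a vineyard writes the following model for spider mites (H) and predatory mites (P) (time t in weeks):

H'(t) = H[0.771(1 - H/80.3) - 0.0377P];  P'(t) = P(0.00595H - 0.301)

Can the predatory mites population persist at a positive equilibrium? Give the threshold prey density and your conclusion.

Threshold H = 50.6; K > 50.6, so yes, the predator persists.

The predator equation gives dP/dt > 0 only when H > 0.301/0.00595 = 50.6.
Without the predator, H → K = 80.3. Since 80.3 > 50.6, the predator can invade and persist.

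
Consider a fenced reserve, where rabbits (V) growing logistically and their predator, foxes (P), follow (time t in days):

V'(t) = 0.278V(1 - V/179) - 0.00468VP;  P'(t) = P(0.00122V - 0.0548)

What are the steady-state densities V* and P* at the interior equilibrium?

V* ≈ 44.9, P* ≈ 44.5

From dP/dt = 0 with P > 0: 0.00122V* = 0.0548, so V* = 44.9.
Substitute into dV/dt = 0: 0.278(1 - 44.9/179) = 0.00468P*.
The bracket is 0.749, giving P* = 0.208/0.00468 = 44.5.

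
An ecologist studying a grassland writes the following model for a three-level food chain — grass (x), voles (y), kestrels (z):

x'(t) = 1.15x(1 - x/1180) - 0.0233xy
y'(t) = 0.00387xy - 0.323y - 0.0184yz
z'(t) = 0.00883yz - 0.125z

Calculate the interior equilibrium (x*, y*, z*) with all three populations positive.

x* ≈ 842, y* ≈ 14.2, z* ≈ 159

From dz/dt = 0: 0.00883y* = 0.125, so y* = 14.2.
From dx/dt = 0: 1.15(1 - x*/1180) = 0.0233·14.2, giving x* = 1180·(1 - 0.287) = 842.
From dy/dt = 0: 0.00387·842 - 0.323 = 0.0184z*, so z* = 2.93/0.0184 = 159.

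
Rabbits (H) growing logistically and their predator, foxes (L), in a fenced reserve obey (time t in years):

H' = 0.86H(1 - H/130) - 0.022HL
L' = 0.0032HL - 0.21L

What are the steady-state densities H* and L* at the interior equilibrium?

H* ≈ 65.6, L* ≈ 19.4

From dL/dt = 0 with L > 0: 0.0032H* = 0.21, so H* = 65.6.
Substitute into dH/dt = 0: 0.86(1 - 65.6/130) = 0.022L*.
The bracket is 0.495, giving L* = 0.426/0.022 = 19.4.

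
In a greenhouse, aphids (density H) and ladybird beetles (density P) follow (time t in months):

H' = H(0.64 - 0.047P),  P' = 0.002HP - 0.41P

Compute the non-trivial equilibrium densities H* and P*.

H* ≈ 205, P* ≈ 13.6

Set dP/dt = 0 with P > 0: 0.002H - 0.41 = 0, so H* = 0.41/0.002 = 205.
Set dH/dt = 0 with H > 0: 0.64 - 0.047P = 0, so P* = 0.64/0.047 = 13.6.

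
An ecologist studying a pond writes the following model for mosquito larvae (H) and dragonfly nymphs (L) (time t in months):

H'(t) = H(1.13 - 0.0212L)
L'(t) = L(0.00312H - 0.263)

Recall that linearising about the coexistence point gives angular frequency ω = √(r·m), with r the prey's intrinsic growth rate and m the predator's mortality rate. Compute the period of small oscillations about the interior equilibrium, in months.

Here r = 1.13 and m = 0.263, so r·m = 0.297.
ω = √0.297 = 0.545 per month, hence T = 2π/ω ≈ 11.5 months.

T ≈ 11.5 months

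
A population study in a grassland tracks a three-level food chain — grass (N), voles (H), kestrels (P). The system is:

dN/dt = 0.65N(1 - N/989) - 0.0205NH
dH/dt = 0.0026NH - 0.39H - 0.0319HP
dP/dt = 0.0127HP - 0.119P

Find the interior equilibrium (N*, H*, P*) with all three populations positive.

From dP/dt = 0: 0.0127H* = 0.119, so H* = 9.37.
From dN/dt = 0: 0.65(1 - N*/989) = 0.0205·9.37, giving N* = 989·(1 - 0.296) = 697.
From dH/dt = 0: 0.0026·697 - 0.39 = 0.0319P*, so P* = 1.42/0.0319 = 44.6.

N* ≈ 697, H* ≈ 9.37, P* ≈ 44.6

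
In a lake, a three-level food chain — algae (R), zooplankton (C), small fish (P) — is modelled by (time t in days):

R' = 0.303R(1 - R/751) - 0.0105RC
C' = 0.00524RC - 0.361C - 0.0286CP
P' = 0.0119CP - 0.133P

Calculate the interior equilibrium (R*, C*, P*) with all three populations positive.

R* ≈ 460, C* ≈ 11.2, P* ≈ 71.7

From dP/dt = 0: 0.0119C* = 0.133, so C* = 11.2.
From dR/dt = 0: 0.303(1 - R*/751) = 0.0105·11.2, giving R* = 751·(1 - 0.387) = 460.
From dC/dt = 0: 0.00524·460 - 0.361 = 0.0286P*, so P* = 2.05/0.0286 = 71.7.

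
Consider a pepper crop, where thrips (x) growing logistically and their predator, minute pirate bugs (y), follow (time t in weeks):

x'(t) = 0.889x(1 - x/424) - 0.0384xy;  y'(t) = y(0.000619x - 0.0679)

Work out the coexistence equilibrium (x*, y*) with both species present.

x* ≈ 110, y* ≈ 17.2

From dy/dt = 0 with y > 0: 0.000619x* = 0.0679, so x* = 110.
Substitute into dx/dt = 0: 0.889(1 - 110/424) = 0.0384y*.
The bracket is 0.741, giving y* = 0.659/0.0384 = 17.2.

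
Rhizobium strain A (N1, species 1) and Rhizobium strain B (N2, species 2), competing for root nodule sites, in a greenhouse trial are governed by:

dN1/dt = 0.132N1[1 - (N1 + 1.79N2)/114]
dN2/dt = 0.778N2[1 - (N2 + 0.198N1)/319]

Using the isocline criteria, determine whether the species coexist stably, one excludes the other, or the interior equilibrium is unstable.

Compare the nullcline intercepts: K1/α12 = 114/1.79 = 63.7 < K2 = 319; K2/α21 = 319/0.198 = 1610 > K1 = 114.
Since the inequalities point opposite ways, species 2 can invade but species 1 cannot.

species 2 excludes species 1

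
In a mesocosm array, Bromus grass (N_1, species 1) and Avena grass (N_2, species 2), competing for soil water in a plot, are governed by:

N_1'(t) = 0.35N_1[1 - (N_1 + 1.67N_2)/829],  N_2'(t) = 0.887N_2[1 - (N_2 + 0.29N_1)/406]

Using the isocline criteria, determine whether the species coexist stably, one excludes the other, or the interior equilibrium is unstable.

stable coexistence

Compare the nullcline intercepts: K1/α12 = 829/1.67 = 496 > K2 = 406; K2/α21 = 406/0.29 = 1400 > K1 = 829.
Since both inequalities hold, each species can invade when rare, so the interior equilibrium is stable.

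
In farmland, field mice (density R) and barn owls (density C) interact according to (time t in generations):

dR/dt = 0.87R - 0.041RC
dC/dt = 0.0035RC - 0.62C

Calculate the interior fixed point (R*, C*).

Set dC/dt = 0 with C > 0: 0.0035R - 0.62 = 0, so R* = 0.62/0.0035 = 177.
Set dR/dt = 0 with R > 0: 0.87 - 0.041C = 0, so C* = 0.87/0.041 = 21.2.

R* ≈ 177, C* ≈ 21.2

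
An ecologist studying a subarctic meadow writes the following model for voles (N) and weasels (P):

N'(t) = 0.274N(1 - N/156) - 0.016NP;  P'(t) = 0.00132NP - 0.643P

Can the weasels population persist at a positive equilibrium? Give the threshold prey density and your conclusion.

The predator equation gives dP/dt > 0 only when N > 0.643/0.00132 = 487.
Without the predator, N → K = 156. Since 156 < 487, the predator cannot invade.

Threshold N = 487; K < 487, so no, the predator goes extinct.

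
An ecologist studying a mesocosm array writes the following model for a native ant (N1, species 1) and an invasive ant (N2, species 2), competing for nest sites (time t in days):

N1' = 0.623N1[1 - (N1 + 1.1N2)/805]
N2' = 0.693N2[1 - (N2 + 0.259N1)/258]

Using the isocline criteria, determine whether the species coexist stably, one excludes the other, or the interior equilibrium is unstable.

Compare the nullcline intercepts: K1/α12 = 805/1.1 = 732 > K2 = 258; K2/α21 = 258/0.259 = 996 > K1 = 805.
Since both inequalities hold, each species can invade when rare, so the interior equilibrium is stable.

stable coexistence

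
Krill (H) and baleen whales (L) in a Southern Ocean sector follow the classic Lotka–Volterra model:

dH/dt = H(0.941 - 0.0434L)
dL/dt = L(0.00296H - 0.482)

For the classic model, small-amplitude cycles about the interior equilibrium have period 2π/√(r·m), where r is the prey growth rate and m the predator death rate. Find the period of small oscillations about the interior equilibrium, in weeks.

Here r = 0.941 and m = 0.482, so r·m = 0.454.
ω = √0.454 = 0.673 per week, hence T = 2π/ω ≈ 9.33 weeks.

T ≈ 9.33 weeks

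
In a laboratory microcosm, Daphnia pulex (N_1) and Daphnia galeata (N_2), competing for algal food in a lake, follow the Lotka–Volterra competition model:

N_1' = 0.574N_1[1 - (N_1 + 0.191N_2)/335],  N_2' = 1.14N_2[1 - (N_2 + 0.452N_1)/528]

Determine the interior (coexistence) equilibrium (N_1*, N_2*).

Setting both brackets to zero gives the nullclines N_1 + 0.191N_2 = 335 and 0.452N_1 + N_2 = 528.
Substituting N_2 = 528 - 0.452N_1 into the first: N_1(1 - 0.191·0.452) = 335 - 0.191·528.
So N_1* = 234/0.914 = 256, and then N_2* = 528 - 0.452·256 = 412.

N_1* ≈ 256, N_2* ≈ 412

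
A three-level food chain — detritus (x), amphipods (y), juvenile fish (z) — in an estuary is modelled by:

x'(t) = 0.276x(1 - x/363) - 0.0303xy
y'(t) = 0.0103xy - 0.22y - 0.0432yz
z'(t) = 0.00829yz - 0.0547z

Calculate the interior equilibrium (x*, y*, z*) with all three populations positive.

x* ≈ 100, y* ≈ 6.6, z* ≈ 18.8

From dz/dt = 0: 0.00829y* = 0.0547, so y* = 6.6.
From dx/dt = 0: 0.276(1 - x*/363) = 0.0303·6.6, giving x* = 363·(1 - 0.724) = 100.
From dy/dt = 0: 0.0103·100 - 0.22 = 0.0432z*, so z* = 0.811/0.0432 = 18.8.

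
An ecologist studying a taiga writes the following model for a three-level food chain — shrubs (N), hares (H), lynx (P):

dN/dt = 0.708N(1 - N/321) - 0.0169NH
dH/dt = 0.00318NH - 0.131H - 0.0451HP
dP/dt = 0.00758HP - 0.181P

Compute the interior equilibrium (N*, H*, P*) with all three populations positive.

From dP/dt = 0: 0.00758H* = 0.181, so H* = 23.9.
From dN/dt = 0: 0.708(1 - N*/321) = 0.0169·23.9, giving N* = 321·(1 - 0.57) = 138.
From dH/dt = 0: 0.00318·138 - 0.131 = 0.0451P*, so P* = 0.308/0.0451 = 6.83.

N* ≈ 138, H* ≈ 23.9, P* ≈ 6.83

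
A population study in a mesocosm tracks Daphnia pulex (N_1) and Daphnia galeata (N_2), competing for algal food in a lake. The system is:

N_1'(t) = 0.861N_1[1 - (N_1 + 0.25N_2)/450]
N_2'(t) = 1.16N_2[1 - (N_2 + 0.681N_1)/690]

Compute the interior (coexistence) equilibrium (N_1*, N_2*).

N_1* ≈ 334, N_2* ≈ 462

Setting both brackets to zero gives the nullclines N_1 + 0.25N_2 = 450 and 0.681N_1 + N_2 = 690.
Substituting N_2 = 690 - 0.681N_1 into the first: N_1(1 - 0.25·0.681) = 450 - 0.25·690.
So N_1* = 278/0.83 = 334, and then N_2* = 690 - 0.681·334 = 462.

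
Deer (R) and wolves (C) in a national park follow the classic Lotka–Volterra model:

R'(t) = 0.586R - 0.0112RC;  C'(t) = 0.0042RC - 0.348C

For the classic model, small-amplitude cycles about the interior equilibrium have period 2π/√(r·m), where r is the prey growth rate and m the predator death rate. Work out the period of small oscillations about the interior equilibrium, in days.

Here r = 0.586 and m = 0.348, so r·m = 0.204.
ω = √0.204 = 0.452 per day, hence T = 2π/ω ≈ 13.9 days.

T ≈ 13.9 days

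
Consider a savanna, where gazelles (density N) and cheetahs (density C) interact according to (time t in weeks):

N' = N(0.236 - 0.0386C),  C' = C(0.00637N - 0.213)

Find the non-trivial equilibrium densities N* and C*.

N* ≈ 33.4, C* ≈ 6.11

Set dC/dt = 0 with C > 0: 0.00637N - 0.213 = 0, so N* = 0.213/0.00637 = 33.4.
Set dN/dt = 0 with N > 0: 0.236 - 0.0386C = 0, so C* = 0.236/0.0386 = 6.11.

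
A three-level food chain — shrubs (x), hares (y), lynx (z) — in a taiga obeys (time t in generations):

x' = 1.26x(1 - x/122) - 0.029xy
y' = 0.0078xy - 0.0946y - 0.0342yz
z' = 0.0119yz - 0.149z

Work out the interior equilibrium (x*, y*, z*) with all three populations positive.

x* ≈ 86.8, y* ≈ 12.5, z* ≈ 17

From dz/dt = 0: 0.0119y* = 0.149, so y* = 12.5.
From dx/dt = 0: 1.26(1 - x*/122) = 0.029·12.5, giving x* = 122·(1 - 0.288) = 86.8.
From dy/dt = 0: 0.0078·86.8 - 0.0946 = 0.0342z*, so z* = 0.583/0.0342 = 17.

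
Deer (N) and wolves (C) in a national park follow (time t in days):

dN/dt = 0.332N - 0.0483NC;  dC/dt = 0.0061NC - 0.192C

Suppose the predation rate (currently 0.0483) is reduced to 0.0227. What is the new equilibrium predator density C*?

C* ≈ 14.6

At the interior fixed point, setting dN/dt = 0 with N > 0 fixes C* = (prey growth rate)/(NC coefficient) — independent of the other coefficients.
With the change, C* = 0.332/0.0227 = 14.6; it rises from 6.87.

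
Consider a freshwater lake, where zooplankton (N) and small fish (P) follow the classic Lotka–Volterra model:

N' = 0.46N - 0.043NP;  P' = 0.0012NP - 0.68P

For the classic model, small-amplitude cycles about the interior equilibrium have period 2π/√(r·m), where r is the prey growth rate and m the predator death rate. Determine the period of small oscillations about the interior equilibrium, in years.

Here r = 0.46 and m = 0.68, so r·m = 0.313.
ω = √0.313 = 0.559 per year, hence T = 2π/ω ≈ 11.2 years.

T ≈ 11.2 years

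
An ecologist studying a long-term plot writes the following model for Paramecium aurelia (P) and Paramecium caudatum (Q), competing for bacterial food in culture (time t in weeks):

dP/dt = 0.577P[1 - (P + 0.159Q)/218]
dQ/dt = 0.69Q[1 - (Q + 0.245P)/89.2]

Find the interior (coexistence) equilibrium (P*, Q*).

P* ≈ 212, Q* ≈ 37.2

Setting both brackets to zero gives the nullclines P + 0.159Q = 218 and 0.245P + Q = 89.2.
Substituting Q = 89.2 - 0.245P into the first: P(1 - 0.159·0.245) = 218 - 0.159·89.2.
So P* = 204/0.961 = 212, and then Q* = 89.2 - 0.245·212 = 37.2.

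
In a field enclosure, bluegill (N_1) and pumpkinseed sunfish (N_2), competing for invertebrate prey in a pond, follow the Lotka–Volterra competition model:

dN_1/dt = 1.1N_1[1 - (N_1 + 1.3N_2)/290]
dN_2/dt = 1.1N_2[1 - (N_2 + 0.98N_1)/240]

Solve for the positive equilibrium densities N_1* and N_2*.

Setting both brackets to zero gives the nullclines N_1 + 1.3N_2 = 290 and 0.98N_1 + N_2 = 240.
Substituting N_2 = 240 - 0.98N_1 into the first: N_1(1 - 1.3·0.98) = 290 - 1.3·240.
So N_1* = -22/-0.274 = 80.3, and then N_2* = 240 - 0.98·80.3 = 161.

N_1* ≈ 80.3, N_2* ≈ 161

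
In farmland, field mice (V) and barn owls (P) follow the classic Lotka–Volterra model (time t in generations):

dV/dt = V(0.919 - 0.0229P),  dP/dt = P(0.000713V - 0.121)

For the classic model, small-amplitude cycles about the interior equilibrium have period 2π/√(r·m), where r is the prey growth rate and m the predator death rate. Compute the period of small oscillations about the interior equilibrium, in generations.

T ≈ 18.8 generations

Here r = 0.919 and m = 0.121, so r·m = 0.111.
ω = √0.111 = 0.333 per generation, hence T = 2π/ω ≈ 18.8 generations.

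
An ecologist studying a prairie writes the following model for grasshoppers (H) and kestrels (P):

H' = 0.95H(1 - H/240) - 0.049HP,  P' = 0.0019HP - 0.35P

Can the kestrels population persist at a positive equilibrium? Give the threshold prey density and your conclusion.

Threshold H = 184; K > 184, so yes, the predator persists.

The predator equation gives dP/dt > 0 only when H > 0.35/0.0019 = 184.
Without the predator, H → K = 240. Since 240 > 184, the predator can invade and persist.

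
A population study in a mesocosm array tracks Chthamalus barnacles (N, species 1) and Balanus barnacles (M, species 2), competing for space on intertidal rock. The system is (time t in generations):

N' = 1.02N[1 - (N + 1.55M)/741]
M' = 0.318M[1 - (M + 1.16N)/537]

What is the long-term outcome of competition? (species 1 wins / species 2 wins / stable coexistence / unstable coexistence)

unstable coexistence (outcome depends on initial conditions)

Compare the nullcline intercepts: K1/α12 = 741/1.55 = 478 < K2 = 537; K2/α21 = 537/1.16 = 463 < K1 = 741.
Since both are reversed, neither can invade when rare; the interior point is a saddle.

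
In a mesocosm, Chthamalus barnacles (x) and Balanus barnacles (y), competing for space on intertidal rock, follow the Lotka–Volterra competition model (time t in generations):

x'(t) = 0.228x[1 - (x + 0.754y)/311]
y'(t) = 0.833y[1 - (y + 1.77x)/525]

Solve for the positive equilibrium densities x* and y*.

x* ≈ 254, y* ≈ 76.1

Setting both brackets to zero gives the nullclines x + 0.754y = 311 and 1.77x + y = 525.
Substituting y = 525 - 1.77x into the first: x(1 - 0.754·1.77) = 311 - 0.754·525.
So x* = -84.9/-0.335 = 254, and then y* = 525 - 1.77·254 = 76.1.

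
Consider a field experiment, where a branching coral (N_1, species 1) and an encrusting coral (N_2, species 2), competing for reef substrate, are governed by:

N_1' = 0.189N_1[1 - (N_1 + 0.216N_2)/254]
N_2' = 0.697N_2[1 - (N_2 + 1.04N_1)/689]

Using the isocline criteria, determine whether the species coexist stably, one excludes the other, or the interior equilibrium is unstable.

Compare the nullcline intercepts: K1/α12 = 254/0.216 = 1180 > K2 = 689; K2/α21 = 689/1.04 = 662 > K1 = 254.
Since both inequalities hold, each species can invade when rare, so the interior equilibrium is stable.

stable coexistence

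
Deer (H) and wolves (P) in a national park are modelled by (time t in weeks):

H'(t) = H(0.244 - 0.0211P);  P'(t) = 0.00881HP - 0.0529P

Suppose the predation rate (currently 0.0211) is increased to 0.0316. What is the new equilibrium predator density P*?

At the interior fixed point, setting dH/dt = 0 with H > 0 fixes P* = (prey growth rate)/(HP coefficient) — independent of the other coefficients.
With the change, P* = 0.244/0.0316 = 7.72; it falls from 11.6.

P* ≈ 7.72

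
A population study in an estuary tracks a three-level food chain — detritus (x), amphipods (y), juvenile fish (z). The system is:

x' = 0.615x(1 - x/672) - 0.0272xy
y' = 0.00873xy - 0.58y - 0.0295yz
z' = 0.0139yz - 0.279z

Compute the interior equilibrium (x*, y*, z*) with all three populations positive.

From dz/dt = 0: 0.0139y* = 0.279, so y* = 20.1.
From dx/dt = 0: 0.615(1 - x*/672) = 0.0272·20.1, giving x* = 672·(1 - 0.888) = 75.4.
From dy/dt = 0: 0.00873·75.4 - 0.58 = 0.0295z*, so z* = 0.0786/0.0295 = 2.66.

x* ≈ 75.4, y* ≈ 20.1, z* ≈ 2.66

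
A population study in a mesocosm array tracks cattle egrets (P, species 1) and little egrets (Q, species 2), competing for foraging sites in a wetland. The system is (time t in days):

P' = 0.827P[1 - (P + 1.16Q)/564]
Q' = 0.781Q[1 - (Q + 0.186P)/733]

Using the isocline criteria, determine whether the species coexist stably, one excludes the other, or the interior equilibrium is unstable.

Compare the nullcline intercepts: K1/α12 = 564/1.16 = 486 < K2 = 733; K2/α21 = 733/0.186 = 3940 > K1 = 564.
Since the inequalities point opposite ways, species 2 can invade but species 1 cannot.

species 2 excludes species 1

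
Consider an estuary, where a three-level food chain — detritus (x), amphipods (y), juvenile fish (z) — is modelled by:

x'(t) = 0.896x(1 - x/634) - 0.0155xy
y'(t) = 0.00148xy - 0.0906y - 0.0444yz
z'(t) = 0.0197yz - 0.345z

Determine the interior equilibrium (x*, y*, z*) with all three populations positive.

From dz/dt = 0: 0.0197y* = 0.345, so y* = 17.5.
From dx/dt = 0: 0.896(1 - x*/634) = 0.0155·17.5, giving x* = 634·(1 - 0.303) = 442.
From dy/dt = 0: 0.00148·442 - 0.0906 = 0.0444z*, so z* = 0.563/0.0444 = 12.7.

x* ≈ 442, y* ≈ 17.5, z* ≈ 12.7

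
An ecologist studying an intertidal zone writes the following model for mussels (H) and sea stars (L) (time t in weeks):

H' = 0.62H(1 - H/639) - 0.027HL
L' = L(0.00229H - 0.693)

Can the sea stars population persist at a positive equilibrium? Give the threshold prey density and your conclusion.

The predator equation gives dL/dt > 0 only when H > 0.693/0.00229 = 303.
Without the predator, H → K = 639. Since 639 > 303, the predator can invade and persist.

Threshold H = 303; K > 303, so yes, the predator persists.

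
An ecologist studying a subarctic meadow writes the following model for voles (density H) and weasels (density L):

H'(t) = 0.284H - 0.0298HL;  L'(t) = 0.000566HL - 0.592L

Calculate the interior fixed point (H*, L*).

H* ≈ 1050, L* ≈ 9.53

Set dL/dt = 0 with L > 0: 0.000566H - 0.592 = 0, so H* = 0.592/0.000566 = 1050.
Set dH/dt = 0 with H > 0: 0.284 - 0.0298L = 0, so L* = 0.284/0.0298 = 9.53.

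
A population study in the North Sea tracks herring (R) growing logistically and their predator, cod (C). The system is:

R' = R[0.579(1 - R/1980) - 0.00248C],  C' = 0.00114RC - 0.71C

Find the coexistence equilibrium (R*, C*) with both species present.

R* ≈ 623, C* ≈ 160

From dC/dt = 0 with C > 0: 0.00114R* = 0.71, so R* = 623.
Substitute into dR/dt = 0: 0.579(1 - 623/1980) = 0.00248C*.
The bracket is 0.685, giving C* = 0.397/0.00248 = 160.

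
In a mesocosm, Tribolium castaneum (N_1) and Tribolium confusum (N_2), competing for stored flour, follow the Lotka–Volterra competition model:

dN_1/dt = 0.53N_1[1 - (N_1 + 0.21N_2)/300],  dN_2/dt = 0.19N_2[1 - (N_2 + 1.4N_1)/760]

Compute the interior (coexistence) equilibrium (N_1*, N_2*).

N_1* ≈ 199, N_2* ≈ 482

Setting both brackets to zero gives the nullclines N_1 + 0.21N_2 = 300 and 1.4N_1 + N_2 = 760.
Substituting N_2 = 760 - 1.4N_1 into the first: N_1(1 - 0.21·1.4) = 300 - 0.21·760.
So N_1* = 140/0.706 = 199, and then N_2* = 760 - 1.4·199 = 482.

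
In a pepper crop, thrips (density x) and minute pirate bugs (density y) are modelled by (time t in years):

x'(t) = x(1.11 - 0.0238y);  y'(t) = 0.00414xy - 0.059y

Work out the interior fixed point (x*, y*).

Set dy/dt = 0 with y > 0: 0.00414x - 0.059 = 0, so x* = 0.059/0.00414 = 14.3.
Set dx/dt = 0 with x > 0: 1.11 - 0.0238y = 0, so y* = 1.11/0.0238 = 46.6.

x* ≈ 14.3, y* ≈ 46.6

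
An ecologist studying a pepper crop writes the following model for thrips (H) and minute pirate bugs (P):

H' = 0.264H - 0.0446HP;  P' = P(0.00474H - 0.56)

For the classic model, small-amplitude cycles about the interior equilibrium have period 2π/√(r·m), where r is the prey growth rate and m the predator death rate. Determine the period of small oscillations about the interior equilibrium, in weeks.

Here r = 0.264 and m = 0.56, so r·m = 0.148.
ω = √0.148 = 0.384 per week, hence T = 2π/ω ≈ 16.3 weeks.

T ≈ 16.3 weeks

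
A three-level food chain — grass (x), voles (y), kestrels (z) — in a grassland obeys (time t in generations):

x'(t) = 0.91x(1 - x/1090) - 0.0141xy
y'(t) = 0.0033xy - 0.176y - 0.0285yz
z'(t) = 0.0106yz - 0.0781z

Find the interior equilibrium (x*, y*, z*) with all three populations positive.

From dz/dt = 0: 0.0106y* = 0.0781, so y* = 7.37.
From dx/dt = 0: 0.91(1 - x*/1090) = 0.0141·7.37, giving x* = 1090·(1 - 0.114) = 966.
From dy/dt = 0: 0.0033·966 - 0.176 = 0.0285z*, so z* = 3.01/0.0285 = 106.

x* ≈ 966, y* ≈ 7.37, z* ≈ 106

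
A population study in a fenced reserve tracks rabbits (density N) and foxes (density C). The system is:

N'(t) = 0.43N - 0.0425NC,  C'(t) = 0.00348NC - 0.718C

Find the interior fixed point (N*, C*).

Set dC/dt = 0 with C > 0: 0.00348N - 0.718 = 0, so N* = 0.718/0.00348 = 206.
Set dN/dt = 0 with N > 0: 0.43 - 0.0425C = 0, so C* = 0.43/0.0425 = 10.1.

N* ≈ 206, C* ≈ 10.1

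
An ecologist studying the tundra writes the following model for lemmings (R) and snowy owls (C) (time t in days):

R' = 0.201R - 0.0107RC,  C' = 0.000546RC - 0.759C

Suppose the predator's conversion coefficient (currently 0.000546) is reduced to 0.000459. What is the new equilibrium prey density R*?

At the interior fixed point, setting dC/dt = 0 with C > 0 fixes R* = (predator death rate)/(RC coefficient) — independent of the other coefficients.
With the change, R* = 0.759/0.000459 = 1650; it rises from 1390.

R* ≈ 1650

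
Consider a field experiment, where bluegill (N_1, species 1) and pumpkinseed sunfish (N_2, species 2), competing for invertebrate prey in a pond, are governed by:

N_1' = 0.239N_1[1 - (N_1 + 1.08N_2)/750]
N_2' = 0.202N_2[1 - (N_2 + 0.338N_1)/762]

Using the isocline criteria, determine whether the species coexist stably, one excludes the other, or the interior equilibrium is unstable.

Compare the nullcline intercepts: K1/α12 = 750/1.08 = 694 < K2 = 762; K2/α21 = 762/0.338 = 2250 > K1 = 750.
Since the inequalities point opposite ways, species 2 can invade but species 1 cannot.

species 2 excludes species 1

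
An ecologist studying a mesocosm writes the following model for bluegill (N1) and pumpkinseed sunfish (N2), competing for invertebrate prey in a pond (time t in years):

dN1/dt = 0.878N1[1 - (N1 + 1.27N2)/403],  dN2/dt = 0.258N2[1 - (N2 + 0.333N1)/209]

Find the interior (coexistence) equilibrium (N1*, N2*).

Setting both brackets to zero gives the nullclines N1 + 1.27N2 = 403 and 0.333N1 + N2 = 209.
Substituting N2 = 209 - 0.333N1 into the first: N1(1 - 1.27·0.333) = 403 - 1.27·209.
So N1* = 138/0.577 = 238, and then N2* = 209 - 0.333·238 = 130.

N1* ≈ 238, N2* ≈ 130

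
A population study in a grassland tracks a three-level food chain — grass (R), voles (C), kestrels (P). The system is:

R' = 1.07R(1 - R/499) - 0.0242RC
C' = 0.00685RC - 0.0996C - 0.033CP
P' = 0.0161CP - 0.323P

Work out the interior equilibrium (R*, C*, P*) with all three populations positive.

From dP/dt = 0: 0.0161C* = 0.323, so C* = 20.1.
From dR/dt = 0: 1.07(1 - R*/499) = 0.0242·20.1, giving R* = 499·(1 - 0.454) = 273.
From dC/dt = 0: 0.00685·273 - 0.0996 = 0.033P*, so P* = 1.77/0.033 = 53.6.

R* ≈ 273, C* ≈ 20.1, P* ≈ 53.6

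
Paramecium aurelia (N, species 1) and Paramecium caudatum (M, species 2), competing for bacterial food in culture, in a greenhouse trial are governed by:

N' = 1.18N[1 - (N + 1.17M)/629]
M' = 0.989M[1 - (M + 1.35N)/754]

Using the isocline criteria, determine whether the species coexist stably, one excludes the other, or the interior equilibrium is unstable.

Compare the nullcline intercepts: K1/α12 = 629/1.17 = 538 < K2 = 754; K2/α21 = 754/1.35 = 559 < K1 = 629.
Since both are reversed, neither can invade when rare; the interior point is a saddle.

unstable coexistence (outcome depends on initial conditions)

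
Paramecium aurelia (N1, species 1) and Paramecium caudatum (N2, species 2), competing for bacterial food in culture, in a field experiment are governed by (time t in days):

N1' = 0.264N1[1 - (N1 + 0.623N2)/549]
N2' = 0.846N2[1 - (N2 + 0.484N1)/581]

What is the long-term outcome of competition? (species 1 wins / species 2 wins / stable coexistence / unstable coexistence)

Compare the nullcline intercepts: K1/α12 = 549/0.623 = 881 > K2 = 581; K2/α21 = 581/0.484 = 1200 > K1 = 549.
Since both inequalities hold, each species can invade when rare, so the interior equilibrium is stable.

stable coexistence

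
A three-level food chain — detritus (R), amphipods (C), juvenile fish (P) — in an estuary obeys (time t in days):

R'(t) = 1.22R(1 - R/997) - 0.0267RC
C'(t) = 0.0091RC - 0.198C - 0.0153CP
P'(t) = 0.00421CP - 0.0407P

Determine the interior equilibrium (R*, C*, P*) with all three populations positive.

From dP/dt = 0: 0.00421C* = 0.0407, so C* = 9.67.
From dR/dt = 0: 1.22(1 - R*/997) = 0.0267·9.67, giving R* = 997·(1 - 0.212) = 786.
From dC/dt = 0: 0.0091·786 - 0.198 = 0.0153P*, so P* = 6.96/0.0153 = 455.

R* ≈ 786, C* ≈ 9.67, P* ≈ 455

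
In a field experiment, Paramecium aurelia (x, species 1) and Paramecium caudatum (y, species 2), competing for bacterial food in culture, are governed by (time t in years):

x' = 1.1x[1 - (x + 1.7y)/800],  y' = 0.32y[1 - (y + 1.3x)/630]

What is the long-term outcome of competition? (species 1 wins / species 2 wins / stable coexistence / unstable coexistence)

unstable coexistence (outcome depends on initial conditions)

Compare the nullcline intercepts: K1/α12 = 800/1.7 = 471 < K2 = 630; K2/α21 = 630/1.3 = 485 < K1 = 800.
Since both are reversed, neither can invade when rare; the interior point is a saddle.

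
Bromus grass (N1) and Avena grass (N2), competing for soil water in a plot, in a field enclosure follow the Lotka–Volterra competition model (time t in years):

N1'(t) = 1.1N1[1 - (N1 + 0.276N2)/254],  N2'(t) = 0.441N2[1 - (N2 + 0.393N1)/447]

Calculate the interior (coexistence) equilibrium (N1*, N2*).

Setting both brackets to zero gives the nullclines N1 + 0.276N2 = 254 and 0.393N1 + N2 = 447.
Substituting N2 = 447 - 0.393N1 into the first: N1(1 - 0.276·0.393) = 254 - 0.276·447.
So N1* = 131/0.892 = 147, and then N2* = 447 - 0.393·147 = 389.

N1* ≈ 147, N2* ≈ 389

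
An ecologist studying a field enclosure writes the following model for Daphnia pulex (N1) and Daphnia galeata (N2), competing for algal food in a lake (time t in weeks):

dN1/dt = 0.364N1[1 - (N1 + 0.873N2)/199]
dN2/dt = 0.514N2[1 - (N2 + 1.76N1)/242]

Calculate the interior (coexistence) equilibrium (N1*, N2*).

N1* ≈ 22.9, N2* ≈ 202

Setting both brackets to zero gives the nullclines N1 + 0.873N2 = 199 and 1.76N1 + N2 = 242.
Substituting N2 = 242 - 1.76N1 into the first: N1(1 - 0.873·1.76) = 199 - 0.873·242.
So N1* = -12.3/-0.536 = 22.9, and then N2* = 242 - 1.76·22.9 = 202.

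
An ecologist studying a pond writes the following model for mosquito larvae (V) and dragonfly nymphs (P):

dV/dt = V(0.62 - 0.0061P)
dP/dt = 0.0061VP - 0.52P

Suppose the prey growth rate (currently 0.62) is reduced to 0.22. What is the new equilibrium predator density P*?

At the interior fixed point, setting dV/dt = 0 with V > 0 fixes P* = (prey growth rate)/(VP coefficient) — independent of the other coefficients.
With the change, P* = 0.22/0.0061 = 36.1; it falls from 102.

P* ≈ 36.1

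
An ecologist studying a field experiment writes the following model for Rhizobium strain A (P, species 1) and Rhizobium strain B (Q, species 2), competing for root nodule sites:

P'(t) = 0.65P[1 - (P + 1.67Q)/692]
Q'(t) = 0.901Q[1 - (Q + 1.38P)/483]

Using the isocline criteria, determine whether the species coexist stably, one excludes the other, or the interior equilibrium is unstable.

Compare the nullcline intercepts: K1/α12 = 692/1.67 = 414 < K2 = 483; K2/α21 = 483/1.38 = 350 < K1 = 692.
Since both are reversed, neither can invade when rare; the interior point is a saddle.

unstable coexistence (outcome depends on initial conditions)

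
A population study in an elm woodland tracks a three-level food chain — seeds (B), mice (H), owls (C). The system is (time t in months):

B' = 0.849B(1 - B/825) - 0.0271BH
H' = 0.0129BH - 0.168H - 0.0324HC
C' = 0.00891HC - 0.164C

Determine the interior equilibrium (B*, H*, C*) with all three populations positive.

B* ≈ 340, H* ≈ 18.4, C* ≈ 130

From dC/dt = 0: 0.00891H* = 0.164, so H* = 18.4.
From dB/dt = 0: 0.849(1 - B*/825) = 0.0271·18.4, giving B* = 825·(1 - 0.588) = 340.
From dH/dt = 0: 0.0129·340 - 0.168 = 0.0324C*, so C* = 4.22/0.0324 = 130.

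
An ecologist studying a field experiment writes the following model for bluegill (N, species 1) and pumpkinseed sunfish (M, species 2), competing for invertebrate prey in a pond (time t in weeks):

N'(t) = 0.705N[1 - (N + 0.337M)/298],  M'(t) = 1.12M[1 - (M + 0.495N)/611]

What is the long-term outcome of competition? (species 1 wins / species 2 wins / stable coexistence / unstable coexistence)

stable coexistence

Compare the nullcline intercepts: K1/α12 = 298/0.337 = 884 > K2 = 611; K2/α21 = 611/0.495 = 1230 > K1 = 298.
Since both inequalities hold, each species can invade when rare, so the interior equilibrium is stable.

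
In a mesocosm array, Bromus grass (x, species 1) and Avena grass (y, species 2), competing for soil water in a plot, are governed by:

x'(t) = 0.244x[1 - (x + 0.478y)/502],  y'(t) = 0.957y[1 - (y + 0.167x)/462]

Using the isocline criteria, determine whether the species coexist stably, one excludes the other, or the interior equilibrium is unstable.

Compare the nullcline intercepts: K1/α12 = 502/0.478 = 1050 > K2 = 462; K2/α21 = 462/0.167 = 2770 > K1 = 502.
Since both inequalities hold, each species can invade when rare, so the interior equilibrium is stable.

stable coexistence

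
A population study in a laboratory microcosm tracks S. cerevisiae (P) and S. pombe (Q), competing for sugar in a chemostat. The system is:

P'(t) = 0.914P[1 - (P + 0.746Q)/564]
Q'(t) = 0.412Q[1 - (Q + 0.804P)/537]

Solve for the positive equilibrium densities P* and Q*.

P* ≈ 408, Q* ≈ 209

Setting both brackets to zero gives the nullclines P + 0.746Q = 564 and 0.804P + Q = 537.
Substituting Q = 537 - 0.804P into the first: P(1 - 0.746·0.804) = 564 - 0.746·537.
So P* = 163/0.4 = 408, and then Q* = 537 - 0.804·408 = 209.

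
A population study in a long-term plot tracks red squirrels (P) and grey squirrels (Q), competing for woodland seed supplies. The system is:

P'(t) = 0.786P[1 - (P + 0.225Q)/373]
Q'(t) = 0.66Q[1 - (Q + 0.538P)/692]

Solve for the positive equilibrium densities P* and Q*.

Setting both brackets to zero gives the nullclines P + 0.225Q = 373 and 0.538P + Q = 692.
Substituting Q = 692 - 0.538P into the first: P(1 - 0.225·0.538) = 373 - 0.225·692.
So P* = 217/0.879 = 247, and then Q* = 692 - 0.538·247 = 559.

P* ≈ 247, Q* ≈ 559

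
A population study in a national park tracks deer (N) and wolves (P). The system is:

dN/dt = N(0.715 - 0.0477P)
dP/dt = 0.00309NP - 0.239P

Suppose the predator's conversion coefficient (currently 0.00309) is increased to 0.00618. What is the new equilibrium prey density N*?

At the interior fixed point, setting dP/dt = 0 with P > 0 fixes N* = (predator death rate)/(NP coefficient) — independent of the other coefficients.
With the change, N* = 0.239/0.00618 = 38.7; it falls from 77.3.

N* ≈ 38.7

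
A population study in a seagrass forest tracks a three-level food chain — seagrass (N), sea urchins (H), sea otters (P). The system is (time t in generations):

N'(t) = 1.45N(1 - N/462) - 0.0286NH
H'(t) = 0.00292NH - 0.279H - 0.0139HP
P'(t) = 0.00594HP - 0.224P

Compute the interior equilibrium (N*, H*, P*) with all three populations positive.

From dP/dt = 0: 0.00594H* = 0.224, so H* = 37.7.
From dN/dt = 0: 1.45(1 - N*/462) = 0.0286·37.7, giving N* = 462·(1 - 0.744) = 118.
From dH/dt = 0: 0.00292·118 - 0.279 = 0.0139P*, so P* = 0.0666/0.0139 = 4.79.

N* ≈ 118, H* ≈ 37.7, P* ≈ 4.79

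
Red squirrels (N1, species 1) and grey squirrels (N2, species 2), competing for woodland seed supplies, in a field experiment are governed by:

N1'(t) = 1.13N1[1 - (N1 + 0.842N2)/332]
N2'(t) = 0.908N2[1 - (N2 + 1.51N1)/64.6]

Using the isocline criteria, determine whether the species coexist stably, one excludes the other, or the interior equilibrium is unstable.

species 1 excludes species 2

Compare the nullcline intercepts: K1/α12 = 332/0.842 = 394 > K2 = 64.6; K2/α21 = 64.6/1.51 = 42.8 < K1 = 332.
Since the inequalities point opposite ways, species 1 can invade but species 2 cannot.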